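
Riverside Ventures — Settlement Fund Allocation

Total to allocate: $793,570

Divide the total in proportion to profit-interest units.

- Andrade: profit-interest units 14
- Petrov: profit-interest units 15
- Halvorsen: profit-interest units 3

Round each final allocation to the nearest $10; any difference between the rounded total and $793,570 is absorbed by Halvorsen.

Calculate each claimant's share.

Andrade: $347,190 | Petrov: $371,990 | Halvorsen: $74,390

Sum of profit-interest units: 32.
Unrounded shares: Andrade 14/32 × $793,570 = 347,186.88; Petrov 15/32 × $793,570 = 371,985.94; Halvorsen 3/32 × $793,570 = 74,397.19.
At nearest $10: Andrade $347,190; Petrov $371,990; Halvorsen $74,400. Sum = $793,580.
Difference $793,570 − $793,580 = −$10 applied to Halvorsen: Halvorsen becomes $74,390.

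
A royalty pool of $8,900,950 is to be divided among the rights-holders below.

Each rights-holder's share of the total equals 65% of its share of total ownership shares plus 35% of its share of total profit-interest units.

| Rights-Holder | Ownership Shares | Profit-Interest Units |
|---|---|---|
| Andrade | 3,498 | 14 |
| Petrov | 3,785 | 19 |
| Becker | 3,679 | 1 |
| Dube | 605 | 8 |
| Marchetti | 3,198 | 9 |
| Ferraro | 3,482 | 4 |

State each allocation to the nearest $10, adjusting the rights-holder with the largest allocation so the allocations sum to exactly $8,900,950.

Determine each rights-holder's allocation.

Totals — ownership shares 18,247, profit-interest units 55.
Composite weights (65% ownership shares + 35% profit-interest units): Andrade 0.2137; Petrov 0.2557; Becker 0.1374; Dube 0.0725; Marchetti 0.1712; Ferraro 0.1495.
Proportional shares: Andrade 1,902,112.49; Petrov 2,276,324.27; Becker 1,223,151.25; Dube 644,967.99; Marchetti 1,523,778.76; Ferraro 1,330,615.24.
After rounding ($10): Andrade $1,902,110; Petrov $2,276,320; Becker $1,223,150; Dube $644,970; Marchetti $1,523,780; Ferraro $1,330,620. Sum = $8,900,950.
Sum already equals the total — no adjustment.

Andrade: $1,902,110; Petrov: $2,276,320; Becker: $1,223,150; Dube: $644,970; Marchetti: $1,523,780; Ferraro: $1,330,620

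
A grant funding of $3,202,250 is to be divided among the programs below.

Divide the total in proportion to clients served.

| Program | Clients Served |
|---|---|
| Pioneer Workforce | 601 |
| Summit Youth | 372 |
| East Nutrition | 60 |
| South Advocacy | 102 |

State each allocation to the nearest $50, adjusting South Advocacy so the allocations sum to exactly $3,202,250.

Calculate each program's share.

Pioneer Workforce: $1,695,650 · Summit Youth: $1,049,550 · East Nutrition: $169,300 · South Advocacy: $287,750

Total clients served = 1,135.
Pro-rata amounts: Pioneer Workforce 601/1,135 × $3,202,250 = 1,695,640.75; Summit Youth 372/1,135 × $3,202,250 = 1,049,548.02; East Nutrition 60/1,135 × $3,202,250 = 169,281.94; South Advocacy 102/1,135 × $3,202,250 = 287,779.30.
At nearest $50: Pioneer Workforce $1,695,650; Summit Youth $1,049,550; East Nutrition $169,300; South Advocacy $287,800. Sum = $3,202,300.
Difference $3,202,250 − $3,202,300 = −$50 applied to South Advocacy: South Advocacy becomes $287,750.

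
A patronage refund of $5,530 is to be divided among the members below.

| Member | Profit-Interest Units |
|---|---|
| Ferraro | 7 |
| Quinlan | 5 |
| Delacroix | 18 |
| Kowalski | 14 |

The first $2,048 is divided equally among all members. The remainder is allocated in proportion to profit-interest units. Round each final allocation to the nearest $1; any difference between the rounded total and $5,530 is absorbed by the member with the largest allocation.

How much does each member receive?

Ferraro: $1,066 · Quinlan: $908 · Delacroix: $1,936 · Kowalski: $1,620

Equal tier: $2,048 ÷ 4 = $512 apiece.
Remainder $3,482 by profit-interest units (total 44): Ferraro 553.95 → $554; Quinlan 395.68 → $396; Delacroix 1,424.45 → $1,424; Kowalski 1,107.91 → $1,108.
Totals: Ferraro $512 + $554 = $1,066; Quinlan $512 + $396 = $908; Delacroix $512 + $1,424 = $1,936; Kowalski $512 + $1,108 = $1,620.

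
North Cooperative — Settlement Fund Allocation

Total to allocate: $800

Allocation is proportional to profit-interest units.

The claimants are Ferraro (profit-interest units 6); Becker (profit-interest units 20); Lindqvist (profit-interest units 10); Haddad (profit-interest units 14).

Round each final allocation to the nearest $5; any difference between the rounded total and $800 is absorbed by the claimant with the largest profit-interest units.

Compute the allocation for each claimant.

Ferraro: $95 · Becker: $320 · Lindqvist: $160 · Haddad: $225

Combined profit-interest units = 6 + 20 + 10 + 14 = 50.
Raw shares: Ferraro 96.00; Becker 320.00; Lindqvist 160.00; Haddad 224.00.
After rounding ($5): Ferraro $95; Becker $320; Lindqvist $160; Haddad $225. Sum = $800.
Rounded total matches; no reconciliation needed.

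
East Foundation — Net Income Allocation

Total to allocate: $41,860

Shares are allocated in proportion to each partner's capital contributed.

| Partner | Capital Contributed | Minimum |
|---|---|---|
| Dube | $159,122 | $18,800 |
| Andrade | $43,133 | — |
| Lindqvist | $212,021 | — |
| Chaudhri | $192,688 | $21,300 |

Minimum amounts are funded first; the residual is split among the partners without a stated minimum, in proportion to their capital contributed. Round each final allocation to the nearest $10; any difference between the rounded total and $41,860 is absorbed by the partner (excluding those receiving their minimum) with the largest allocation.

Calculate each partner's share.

Guaranteed amounts: Dube $18,800; Chaudhri $21,300. Remaining pool $1,760.
Remaining pool split over remaining capital contributed 255,154: Andrade 297.52 → $300; Lindqvist 1,462.48 → $1,460.

Dube: $18,800 | Andrade: $300 | Lindqvist: $1,460 | Chaudhri: $21,300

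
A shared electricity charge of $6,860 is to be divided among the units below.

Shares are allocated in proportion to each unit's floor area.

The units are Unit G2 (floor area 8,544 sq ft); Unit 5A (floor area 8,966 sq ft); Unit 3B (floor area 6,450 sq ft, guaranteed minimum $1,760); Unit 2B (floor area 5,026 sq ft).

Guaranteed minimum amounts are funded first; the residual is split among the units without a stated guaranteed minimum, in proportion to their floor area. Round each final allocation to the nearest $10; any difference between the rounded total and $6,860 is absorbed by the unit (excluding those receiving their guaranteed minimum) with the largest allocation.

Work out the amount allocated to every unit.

Minimums first: Unit 3B $1,760. Residual $5,100.
Residual split over remaining floor area 22,536: Unit G2 1,933.55 → $1,930; Unit 5A 2,029.05 → $2,030; Unit 2B 1,137.41 → $1,140.

Unit G2: $1,930 | Unit 5A: $2,030 | Unit 3B: $1,760 | Unit 2B: $1,140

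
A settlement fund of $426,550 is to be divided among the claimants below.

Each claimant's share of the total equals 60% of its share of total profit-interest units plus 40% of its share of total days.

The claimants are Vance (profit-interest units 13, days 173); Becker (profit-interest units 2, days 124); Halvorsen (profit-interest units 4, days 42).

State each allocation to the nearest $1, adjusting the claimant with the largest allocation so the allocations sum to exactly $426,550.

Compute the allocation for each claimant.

Profit-interest units total 19; days total 339.
Blended shares (60% profit-interest units + 40% days): Vance 0.6147; Becker 0.2095; Halvorsen 0.1759.
Pro-rata amounts: Vance 262,181.56; Becker 89,349.68; Halvorsen 75,018.76.
After rounding ($1): Vance $262,182; Becker $89,350; Halvorsen $75,019. Sum = $426,551.
Difference $426,550 − $426,551 = −$1 applied to largest allocation (Vance): Vance becomes $262,181.

Vance: $262,181 · Becker: $89,350 · Halvorsen: $75,019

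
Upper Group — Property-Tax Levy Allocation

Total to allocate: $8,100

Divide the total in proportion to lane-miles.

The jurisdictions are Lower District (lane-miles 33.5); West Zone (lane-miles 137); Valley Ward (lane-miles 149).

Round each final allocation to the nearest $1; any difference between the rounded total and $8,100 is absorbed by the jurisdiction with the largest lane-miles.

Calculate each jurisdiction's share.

Lower District: $849 | West Zone: $3,473 | Valley Ward: $3,778

Total lane-miles = 33.5 + 137 + 149 = 319.5.
Proportional shares: Lower District 849.30; West Zone 3,473.24; Valley Ward 3,777.46.
After rounding ($1): Lower District $849; West Zone $3,473; Valley Ward $3,777. Sum = $8,099.
Difference $8,100 − $8,099 = +$1 applied to largest lane-miles (Valley Ward): Valley Ward becomes $3,778.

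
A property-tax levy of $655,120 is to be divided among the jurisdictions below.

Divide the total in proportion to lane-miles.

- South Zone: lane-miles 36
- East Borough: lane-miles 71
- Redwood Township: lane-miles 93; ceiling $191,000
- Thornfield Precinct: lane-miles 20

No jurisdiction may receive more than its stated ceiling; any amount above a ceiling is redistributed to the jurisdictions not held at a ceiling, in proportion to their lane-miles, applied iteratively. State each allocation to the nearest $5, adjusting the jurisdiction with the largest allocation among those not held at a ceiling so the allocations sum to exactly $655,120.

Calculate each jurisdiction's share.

South Zone: $131,560; East Borough: $259,470; Redwood Township: $191,000; Thornfield Precinct: $73,090

Lane-miles total: 220.
Unconstrained shares: South Zone 107,201.45; East Borough 211,425.09; Redwood Township 276,937.09; Thornfield Precinct 59,556.36.
Cap binds for Redwood Township ($191,000); residual $464,120 reallocated over remaining lane-miles 127.
Remaining shares: South Zone 131,561.57 → $131,560; East Borough 259,468.66 → $259,470; Thornfield Precinct 73,089.76 → $73,090.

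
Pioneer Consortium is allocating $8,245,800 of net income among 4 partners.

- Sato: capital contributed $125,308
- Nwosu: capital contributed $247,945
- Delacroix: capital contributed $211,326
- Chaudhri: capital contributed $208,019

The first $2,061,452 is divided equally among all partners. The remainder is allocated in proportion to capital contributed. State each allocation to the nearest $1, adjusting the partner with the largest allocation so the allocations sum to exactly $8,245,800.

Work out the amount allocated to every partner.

Sato: $1,493,095 | Nwosu: $2,449,986 | Delacroix: $2,164,261 | Chaudhri: $2,138,458

Equal tier: $2,061,452 ÷ 4 = $515,363 apiece.
Remainder $6,184,348 by capital contributed (total 792,598): Sato 977,731.81 → $977,732; Nwosu 1,934,622.80 → $1,934,623; Delacroix 1,648,898.34 → $1,648,898; Chaudhri 1,623,095.05 → $1,623,095.
Totals: Sato $515,363 + $977,732 = $1,493,095; Nwosu $515,363 + $1,934,623 = $2,449,986; Delacroix $515,363 + $1,648,898 = $2,164,261; Chaudhri $515,363 + $1,623,095 = $2,138,458.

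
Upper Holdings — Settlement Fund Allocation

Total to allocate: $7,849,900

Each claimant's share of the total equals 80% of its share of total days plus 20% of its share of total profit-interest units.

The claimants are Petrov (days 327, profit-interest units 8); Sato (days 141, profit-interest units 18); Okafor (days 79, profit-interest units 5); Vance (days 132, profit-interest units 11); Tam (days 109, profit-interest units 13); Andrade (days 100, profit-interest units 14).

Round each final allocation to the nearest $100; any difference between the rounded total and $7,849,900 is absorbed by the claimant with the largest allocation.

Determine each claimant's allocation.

Days total 888; profit-interest units total 69.
Composite weights (80% days + 20% profit-interest units): Petrov 0.3178; Sato 0.1792; Okafor 0.0857; Vance 0.1508; Tam 0.1359; Andrade 0.1307.
Unrounded shares: Petrov 2,494,564.77; Sato 1,406,709.46; Okafor 672,453.24; Vance 1,183,788.29; Tam 1,066,639.37; Andrade 1,025,744.86.
Rounded to nearest $100: Petrov $2,494,600; Sato $1,406,700; Okafor $672,500; Vance $1,183,800; Tam $1,066,600; Andrade $1,025,700. Sum = $7,849,900.
Rounded total matches; no reconciliation needed.

Petrov: $2,494,600 · Sato: $1,406,700 · Okafor: $672,500 · Vance: $1,183,800 · Tam: $1,066,600 · Andrade: $1,025,700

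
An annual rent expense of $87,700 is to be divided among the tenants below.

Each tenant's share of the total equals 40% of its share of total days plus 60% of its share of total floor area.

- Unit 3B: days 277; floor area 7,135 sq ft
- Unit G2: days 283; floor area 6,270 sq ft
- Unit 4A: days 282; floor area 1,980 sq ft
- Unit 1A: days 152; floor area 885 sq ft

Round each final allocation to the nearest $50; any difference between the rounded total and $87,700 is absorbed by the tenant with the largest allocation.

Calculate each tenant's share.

Unit 3B: $32,850 | Unit G2: $30,250 | Unit 4A: $16,350 | Unit 1A: $8,250

Totals — days 994, floor area 16,270.
Blended shares (40% days + 60% floor area): Unit 3B 0.3746; Unit G2 0.3451; Unit 4A 0.1865; Unit 1A 0.0938.
Raw shares: Unit 3B 32,851.64; Unit G2 30,265.83; Unit 4A 16,355.94; Unit 1A 8,226.59.
After rounding ($50): Unit 3B $32,850; Unit G2 $30,250; Unit 4A $16,350; Unit 1A $8,250. Sum = $87,700.
No rounding difference to absorb.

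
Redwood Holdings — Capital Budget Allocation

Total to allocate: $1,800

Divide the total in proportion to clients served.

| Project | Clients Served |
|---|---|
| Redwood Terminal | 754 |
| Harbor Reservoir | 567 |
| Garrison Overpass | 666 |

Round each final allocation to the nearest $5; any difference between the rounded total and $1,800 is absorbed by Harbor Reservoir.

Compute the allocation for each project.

Clients served total: 1,987.
Proportional shares: Redwood Terminal 754/1,987 × $1,800 = 683.04; Harbor Reservoir 567/1,987 × $1,800 = 513.64; Garrison Overpass 666/1,987 × $1,800 = 603.32.
After rounding ($5): Redwood Terminal $685; Harbor Reservoir $515; Garrison Overpass $605. Sum = $1,805.
Difference $1,800 − $1,805 = −$5 applied to Harbor Reservoir: Harbor Reservoir becomes $510.

Redwood Terminal: $685 · Harbor Reservoir: $510 · Garrison Overpass: $605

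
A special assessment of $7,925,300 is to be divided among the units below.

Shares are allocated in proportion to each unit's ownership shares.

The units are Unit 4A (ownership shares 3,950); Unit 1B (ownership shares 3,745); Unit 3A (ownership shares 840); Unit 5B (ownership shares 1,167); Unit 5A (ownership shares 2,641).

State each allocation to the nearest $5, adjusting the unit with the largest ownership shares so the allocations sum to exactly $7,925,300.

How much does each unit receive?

Unit 4A: $2,536,255 | Unit 1B: $2,404,620 | Unit 3A: $539,355 | Unit 5B: $749,315 | Unit 5A: $1,695,755

Ownership shares total: 12,343.
Unrounded shares: Unit 4A 3,950/12,343 × $7,925,300 = 2,536,250.10; Unit 1B 3,745/12,343 × $7,925,300 = 2,404,621.93; Unit 3A 840/12,343 × $7,925,300 = 539,354.45; Unit 5B 1,167/12,343 × $7,925,300 = 749,317.43; Unit 5A 2,641/12,343 × $7,925,300 = 1,695,756.08.
Rounded to nearest $5: Unit 4A $2,536,250; Unit 1B $2,404,620; Unit 3A $539,355; Unit 5B $749,315; Unit 5A $1,695,755. Sum = $7,925,295.
Difference $7,925,300 − $7,925,295 = +$5 applied to largest ownership shares (Unit 4A): Unit 4A becomes $2,536,255.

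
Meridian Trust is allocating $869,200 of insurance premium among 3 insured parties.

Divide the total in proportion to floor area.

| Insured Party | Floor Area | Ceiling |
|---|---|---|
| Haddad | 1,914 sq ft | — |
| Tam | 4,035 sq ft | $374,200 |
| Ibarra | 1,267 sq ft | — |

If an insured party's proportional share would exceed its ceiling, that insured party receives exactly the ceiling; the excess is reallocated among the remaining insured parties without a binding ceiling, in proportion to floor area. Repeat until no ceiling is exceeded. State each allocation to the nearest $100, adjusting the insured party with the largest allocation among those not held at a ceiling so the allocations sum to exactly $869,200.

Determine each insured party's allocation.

Sum of floor area: 7,216.
Pro-rata shares before constraints: Haddad 230,550.00; Tam 486,034.09; Ibarra 152,615.91.
Capped: Tam ($374,200); residual $495,000 reallocated over remaining floor area 3,181.
Remaining shares: Haddad 297,840.30 → $297,800; Ibarra 197,159.70 → $197,200.

Haddad: $297,800 | Tam: $374,200 | Ibarra: $197,200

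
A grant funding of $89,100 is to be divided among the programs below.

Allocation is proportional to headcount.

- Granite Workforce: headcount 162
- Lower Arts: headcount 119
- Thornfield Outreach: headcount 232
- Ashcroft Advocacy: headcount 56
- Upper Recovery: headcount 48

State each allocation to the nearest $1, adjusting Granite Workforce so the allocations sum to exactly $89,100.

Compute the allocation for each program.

Granite Workforce: $23,393; Lower Arts: $17,185; Thornfield Outreach: $33,503; Ashcroft Advocacy: $8,087; Upper Recovery: $6,932

Headcount total: 617.
Unrounded shares: Granite Workforce 162/617 × $89,100 = 23,394.17; Lower Arts 119/617 × $89,100 = 17,184.60; Thornfield Outreach 232/617 × $89,100 = 33,502.76; Ashcroft Advocacy 56/617 × $89,100 = 8,086.87; Upper Recovery 48/617 × $89,100 = 6,931.60.
Rounded to nearest $1: Granite Workforce $23,394; Lower Arts $17,185; Thornfield Outreach $33,503; Ashcroft Advocacy $8,087; Upper Recovery $6,932. Sum = $89,101.
Difference $89,100 − $89,101 = −$1 applied to Granite Workforce: Granite Workforce becomes $23,393.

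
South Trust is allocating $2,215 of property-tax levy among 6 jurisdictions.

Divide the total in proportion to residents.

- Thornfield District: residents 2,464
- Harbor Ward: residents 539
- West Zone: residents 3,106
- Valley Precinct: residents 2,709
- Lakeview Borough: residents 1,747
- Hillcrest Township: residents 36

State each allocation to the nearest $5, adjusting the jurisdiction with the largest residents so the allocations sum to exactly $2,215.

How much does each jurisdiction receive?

Residents total: 2,464 + 539 + 3,106 + 2,709 + 1,747 + 36 = 10,601.
Proportional shares: Thornfield District 514.83; Harbor Ward 112.62; West Zone 648.98; Valley Precinct 566.03; Lakeview Borough 365.02; Hillcrest Township 7.52.
At nearest $5: Thornfield District $515; Harbor Ward $115; West Zone $650; Valley Precinct $565; Lakeview Borough $365; Hillcrest Township $10. Sum = $2,220.
Difference $2,215 − $2,220 = −$5 applied to largest residents (West Zone): West Zone becomes $645.

Thornfield District: $515 | Harbor Ward: $115 | West Zone: $645 | Valley Precinct: $565 | Lakeview Borough: $365 | Hillcrest Township: $10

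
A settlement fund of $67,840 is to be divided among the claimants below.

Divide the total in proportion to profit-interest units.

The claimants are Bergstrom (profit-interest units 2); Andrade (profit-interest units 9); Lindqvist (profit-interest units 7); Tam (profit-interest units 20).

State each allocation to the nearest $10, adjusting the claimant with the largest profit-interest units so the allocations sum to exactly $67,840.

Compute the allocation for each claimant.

Total profit-interest units = 38.
Raw shares: Bergstrom 2/38 × $67,840 = 3,570.53; Andrade 9/38 × $67,840 = 16,067.37; Lindqvist 7/38 × $67,840 = 12,496.84; Tam 20/38 × $67,840 = 35,705.26.
At nearest $10: Bergstrom $3,570; Andrade $16,070; Lindqvist $12,500; Tam $35,710. Sum = $67,850.
Difference $67,840 − $67,850 = −$10 applied to largest profit-interest units (Tam): Tam becomes $35,700.

Bergstrom: $3,570; Andrade: $16,070; Lindqvist: $12,500; Tam: $35,700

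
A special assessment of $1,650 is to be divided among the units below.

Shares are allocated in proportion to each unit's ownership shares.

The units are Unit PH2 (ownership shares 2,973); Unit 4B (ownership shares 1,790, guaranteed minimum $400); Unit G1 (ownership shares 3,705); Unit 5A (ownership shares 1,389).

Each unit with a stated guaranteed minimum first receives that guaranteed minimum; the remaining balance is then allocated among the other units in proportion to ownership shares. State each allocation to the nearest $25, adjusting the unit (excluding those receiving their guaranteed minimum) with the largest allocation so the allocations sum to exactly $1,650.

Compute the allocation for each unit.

Minimums first: Unit 4B $400. Residual $1,250.
Residual split over remaining ownership shares 8,067: Unit PH2 460.67 → $450; Unit G1 574.10 → $575; Unit 5A 215.23 → $225.

Unit PH2: $450; Unit 4B: $400; Unit G1: $575; Unit 5A: $225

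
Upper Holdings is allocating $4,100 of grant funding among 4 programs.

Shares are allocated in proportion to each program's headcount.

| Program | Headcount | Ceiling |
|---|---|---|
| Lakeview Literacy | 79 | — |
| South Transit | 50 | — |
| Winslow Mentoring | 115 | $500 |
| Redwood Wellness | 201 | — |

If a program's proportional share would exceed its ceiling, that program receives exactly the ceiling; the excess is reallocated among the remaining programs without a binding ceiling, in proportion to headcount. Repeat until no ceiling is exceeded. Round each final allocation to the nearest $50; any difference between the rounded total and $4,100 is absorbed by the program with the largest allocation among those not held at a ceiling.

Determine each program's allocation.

Sum of headcount: 445.
Unconstrained shares: Lakeview Literacy 727.87; South Transit 460.67; Winslow Mentoring 1,059.55; Redwood Wellness 1,851.91.
Held at cap: Winslow Mentoring ($500); remaining pool $3,600 reallocated over remaining headcount 330.
Remaining shares: Lakeview Literacy 861.82 → $850; South Transit 545.45 → $550; Redwood Wellness 2,192.73 → $2,200.

Lakeview Literacy: $850; South Transit: $550; Winslow Mentoring: $500; Redwood Wellness: $2,200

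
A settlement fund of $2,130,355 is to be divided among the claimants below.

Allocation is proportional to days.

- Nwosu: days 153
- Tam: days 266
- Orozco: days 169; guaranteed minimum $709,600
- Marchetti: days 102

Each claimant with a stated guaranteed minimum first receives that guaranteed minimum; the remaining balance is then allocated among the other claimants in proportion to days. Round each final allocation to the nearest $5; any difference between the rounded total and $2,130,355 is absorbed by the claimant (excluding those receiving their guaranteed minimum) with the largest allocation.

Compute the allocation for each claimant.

Fund the minimums — Orozco $709,600. Residual $1,420,755.
Residual split over remaining days 521: Nwosu 417,227.48 → $417,225; Tam 725,375.87 → $725,375; Marchetti 278,151.65 → $278,150.
Rounding difference +$5 applied to Tam → $725,380.

Nwosu: $417,225 | Tam: $725,380 | Orozco: $709,600 | Marchetti: $278,150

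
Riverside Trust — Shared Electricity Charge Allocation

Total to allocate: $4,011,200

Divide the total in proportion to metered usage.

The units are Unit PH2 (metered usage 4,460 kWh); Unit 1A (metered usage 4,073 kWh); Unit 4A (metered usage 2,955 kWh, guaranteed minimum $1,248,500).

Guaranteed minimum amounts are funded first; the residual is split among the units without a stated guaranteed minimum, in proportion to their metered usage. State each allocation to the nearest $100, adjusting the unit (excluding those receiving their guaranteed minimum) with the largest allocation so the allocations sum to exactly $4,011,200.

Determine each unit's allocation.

Unit PH2: $1,444,000 | Unit 1A: $1,318,700 | Unit 4A: $1,248,500

Guaranteed amounts: Unit 4A $1,248,500. Remaining pool $2,762,700.
Remaining pool split over remaining metered usage 8,533: Unit PH2 1,443,998.83 → $1,444,000; Unit 1A 1,318,701.17 → $1,318,700.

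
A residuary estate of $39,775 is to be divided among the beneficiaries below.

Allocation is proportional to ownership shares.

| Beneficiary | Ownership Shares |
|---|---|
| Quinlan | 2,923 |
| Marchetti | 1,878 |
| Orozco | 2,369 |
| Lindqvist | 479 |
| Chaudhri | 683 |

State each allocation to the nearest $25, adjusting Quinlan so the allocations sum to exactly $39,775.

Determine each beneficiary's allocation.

Ownership shares total: 8,332.
Pro-rata amounts: Quinlan 2,923/8,332 × $39,775 = 13,953.71; Marchetti 1,878/8,332 × $39,775 = 8,965.13; Orozco 2,369/8,332 × $39,775 = 11,309.05; Lindqvist 479/8,332 × $39,775 = 2,286.63; Chaudhri 683/8,332 × $39,775 = 3,260.48.
Rounded to nearest $25: Quinlan $13,950; Marchetti $8,975; Orozco $11,300; Lindqvist $2,275; Chaudhri $3,250. Sum = $39,750.
Difference $39,775 − $39,750 = +$25 applied to Quinlan: Quinlan becomes $13,975.

Quinlan: $13,975 · Marchetti: $8,975 · Orozco: $11,300 · Lindqvist: $2,275 · Chaudhri: $3,250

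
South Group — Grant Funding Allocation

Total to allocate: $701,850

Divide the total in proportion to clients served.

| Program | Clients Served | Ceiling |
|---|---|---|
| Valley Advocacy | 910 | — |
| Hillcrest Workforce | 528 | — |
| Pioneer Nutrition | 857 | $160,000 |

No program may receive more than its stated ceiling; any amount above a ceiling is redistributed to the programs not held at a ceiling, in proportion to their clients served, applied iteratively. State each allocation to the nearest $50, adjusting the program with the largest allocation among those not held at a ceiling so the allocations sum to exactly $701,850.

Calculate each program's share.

Clients served total: 2,295.
Unconstrained shares: Valley Advocacy 278,293.46; Hillcrest Workforce 161,471.37; Pioneer Nutrition 262,085.16.
Capped: Pioneer Nutrition ($160,000); residual $541,850 reallocated over remaining clients served 1,438.
Remaining shares: Valley Advocacy 342,895.34 → $342,900; Hillcrest Workforce 198,954.66 → $198,950.

Valley Advocacy: $342,900 · Hillcrest Workforce: $198,950 · Pioneer Nutrition: $160,000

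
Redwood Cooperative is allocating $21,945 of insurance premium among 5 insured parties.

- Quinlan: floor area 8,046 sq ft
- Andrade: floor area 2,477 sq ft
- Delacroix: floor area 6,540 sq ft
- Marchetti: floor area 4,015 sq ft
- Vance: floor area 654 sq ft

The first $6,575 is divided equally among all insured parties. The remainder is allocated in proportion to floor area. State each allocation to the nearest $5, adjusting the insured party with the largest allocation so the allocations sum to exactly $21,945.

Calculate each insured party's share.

$6,575 shared equally gives $1,315 per insured party.
Remainder $15,370 by floor area (total 21,732): Quinlan 5,690.55 → $5,690; Andrade 1,751.86 → $1,750; Delacroix 4,625.43 → $4,625; Marchetti 2,839.62 → $2,840; Vance 462.54 → $465.
Totals: Quinlan $1,315 + $5,690 = $7,005; Andrade $1,315 + $1,750 = $3,065; Delacroix $1,315 + $4,625 = $5,940; Marchetti $1,315 + $2,840 = $4,155; Vance $1,315 + $465 = $1,780.

Quinlan: $7,005 | Andrade: $3,065 | Delacroix: $5,940 | Marchetti: $4,155 | Vance: $1,780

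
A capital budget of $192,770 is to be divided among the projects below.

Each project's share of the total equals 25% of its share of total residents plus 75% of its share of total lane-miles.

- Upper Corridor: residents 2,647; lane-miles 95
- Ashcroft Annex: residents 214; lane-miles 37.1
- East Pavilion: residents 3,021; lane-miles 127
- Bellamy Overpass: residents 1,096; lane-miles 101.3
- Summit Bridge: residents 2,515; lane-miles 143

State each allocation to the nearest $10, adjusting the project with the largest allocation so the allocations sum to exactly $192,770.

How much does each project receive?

Upper Corridor: $40,720 | Ashcroft Annex: $11,740 | East Pavilion: $51,810 | Bellamy Overpass: $34,660 | Summit Bridge: $53,840

Totals — residents 9,493, lane-miles 503.4.
Composite weights (25% residents + 75% lane-miles): Upper Corridor 0.2112; Ashcroft Annex 0.0609; East Pavilion 0.2688; Bellamy Overpass 0.1798; Summit Bridge 0.2793.
Proportional shares: Upper Corridor 40,722.05; Ashcroft Annex 11,741.60; East Pavilion 51,811.17; Bellamy Overpass 34,657.56; Summit Bridge 53,837.63.
At nearest $10: Upper Corridor $40,720; Ashcroft Annex $11,740; East Pavilion $51,810; Bellamy Overpass $34,660; Summit Bridge $53,840. Sum = $192,770.
Sum already equals the total — no adjustment.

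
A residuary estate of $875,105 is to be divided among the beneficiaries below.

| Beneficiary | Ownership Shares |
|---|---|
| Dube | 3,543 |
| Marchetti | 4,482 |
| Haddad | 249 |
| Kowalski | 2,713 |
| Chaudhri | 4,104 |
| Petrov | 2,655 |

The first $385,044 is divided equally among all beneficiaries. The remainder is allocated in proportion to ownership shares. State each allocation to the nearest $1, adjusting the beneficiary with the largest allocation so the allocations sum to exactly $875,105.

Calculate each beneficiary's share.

Dube: $162,015 | Marchetti: $187,946 | Haddad: $71,050 | Kowalski: $139,094 | Chaudhri: $177,507 | Petrov: $137,493

$385,044 shared equally gives $64,174 per beneficiary.
Remainder $490,061 by ownership shares (total 17,746): Dube 97,840.99 → $97,841; Marchetti 123,771.75 → $123,772; Haddad 6,876.21 → $6,876; Kowalski 74,920.29 → $74,920; Chaudhri 113,333.16 → $113,333; Petrov 73,318.60 → $73,319.
Totals: Dube $64,174 + $97,841 = $162,015; Marchetti $64,174 + $123,772 = $187,946; Haddad $64,174 + $6,876 = $71,050; Kowalski $64,174 + $74,920 = $139,094; Chaudhri $64,174 + $113,333 = $177,507; Petrov $64,174 + $73,319 = $137,493.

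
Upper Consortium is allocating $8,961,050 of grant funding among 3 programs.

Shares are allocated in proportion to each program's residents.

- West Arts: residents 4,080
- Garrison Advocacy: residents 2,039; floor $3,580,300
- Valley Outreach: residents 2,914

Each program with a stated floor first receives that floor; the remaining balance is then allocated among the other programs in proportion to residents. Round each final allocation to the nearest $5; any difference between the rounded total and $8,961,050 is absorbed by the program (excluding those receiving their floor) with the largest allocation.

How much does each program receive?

Fund the minimums — Garrison Advocacy $3,580,300. Remaining pool $5,380,750.
Remaining pool split over remaining residents 6,994: West Arts 3,138,899.06 → $3,138,900; Valley Outreach 2,241,850.94 → $2,241,850.

West Arts: $3,138,900 | Garrison Advocacy: $3,580,300 | Valley Outreach: $2,241,850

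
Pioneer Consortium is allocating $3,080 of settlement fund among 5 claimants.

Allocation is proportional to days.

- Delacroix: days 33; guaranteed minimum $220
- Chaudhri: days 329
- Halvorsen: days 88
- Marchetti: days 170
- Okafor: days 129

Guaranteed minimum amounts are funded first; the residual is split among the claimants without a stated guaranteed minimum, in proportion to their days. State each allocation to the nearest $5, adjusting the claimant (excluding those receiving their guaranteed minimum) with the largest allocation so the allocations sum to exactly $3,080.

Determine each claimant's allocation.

Guaranteed amounts: Delacroix $220. Remaining pool $2,860.
Remaining pool split over remaining days 716: Chaudhri 1,314.16 → $1,315; Halvorsen 351.51 → $350; Marchetti 679.05 → $680; Okafor 515.28 → $515.

Delacroix: $220; Chaudhri: $1,315; Halvorsen: $350; Marchetti: $680; Okafor: $515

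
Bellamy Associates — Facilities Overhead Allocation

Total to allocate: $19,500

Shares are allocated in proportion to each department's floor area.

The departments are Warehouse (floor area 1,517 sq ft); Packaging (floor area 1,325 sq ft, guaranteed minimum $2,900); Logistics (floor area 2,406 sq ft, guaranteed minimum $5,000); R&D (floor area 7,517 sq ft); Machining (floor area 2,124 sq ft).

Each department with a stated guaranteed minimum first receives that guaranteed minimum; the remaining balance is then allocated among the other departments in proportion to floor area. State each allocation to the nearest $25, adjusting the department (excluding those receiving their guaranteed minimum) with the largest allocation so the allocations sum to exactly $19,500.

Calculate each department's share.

Warehouse: $1,575 | Packaging: $2,900 | Logistics: $5,000 | R&D: $7,825 | Machining: $2,200

Guaranteed amounts: Packaging $2,900; Logistics $5,000. Remaining pool $11,600.
Remaining pool split over remaining floor area 11,158: Warehouse 1,577.09 → $1,575; R&D 7,814.77 → $7,825; Machining 2,208.14 → $2,200.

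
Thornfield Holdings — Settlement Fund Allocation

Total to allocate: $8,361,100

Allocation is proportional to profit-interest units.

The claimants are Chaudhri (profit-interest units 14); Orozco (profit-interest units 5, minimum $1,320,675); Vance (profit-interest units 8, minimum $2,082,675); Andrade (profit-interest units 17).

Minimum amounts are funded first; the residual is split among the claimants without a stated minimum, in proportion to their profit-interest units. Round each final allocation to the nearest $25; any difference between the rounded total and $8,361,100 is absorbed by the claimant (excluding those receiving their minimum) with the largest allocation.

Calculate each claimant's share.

Chaudhri: $2,238,975 | Orozco: $1,320,675 | Vance: $2,082,675 | Andrade: $2,718,775

Fund the minimums — Orozco $1,320,675; Vance $2,082,675. Residual $4,957,750.
Residual split over remaining profit-interest units 31: Chaudhri 2,238,983.87 → $2,238,975; Andrade 2,718,766.13 → $2,718,775.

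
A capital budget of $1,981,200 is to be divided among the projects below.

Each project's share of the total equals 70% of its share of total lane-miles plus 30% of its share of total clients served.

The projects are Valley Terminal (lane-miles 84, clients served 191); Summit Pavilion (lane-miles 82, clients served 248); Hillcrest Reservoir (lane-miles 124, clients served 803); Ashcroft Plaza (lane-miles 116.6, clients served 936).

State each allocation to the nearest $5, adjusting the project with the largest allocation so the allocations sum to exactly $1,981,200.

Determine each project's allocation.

Valley Terminal: $338,630 · Summit Pavilion: $347,365 · Hillcrest Reservoir: $642,075 · Ashcroft Plaza: $653,130

Totals — lane-miles 406.6, clients served 2,178.
Blended shares (70% lane-miles + 30% clients served): Valley Terminal 0.1709; Summit Pavilion 0.1753; Hillcrest Reservoir 0.3241; Ashcroft Plaza 0.3297.
Raw shares: Valley Terminal 338,631.48; Summit Pavilion 347,364.71; Hillcrest Reservoir 642,074.59; Ashcroft Plaza 653,129.22.
At nearest $5: Valley Terminal $338,630; Summit Pavilion $347,365; Hillcrest Reservoir $642,075; Ashcroft Plaza $653,130. Sum = $1,981,200.
Sum already equals the total — no adjustment.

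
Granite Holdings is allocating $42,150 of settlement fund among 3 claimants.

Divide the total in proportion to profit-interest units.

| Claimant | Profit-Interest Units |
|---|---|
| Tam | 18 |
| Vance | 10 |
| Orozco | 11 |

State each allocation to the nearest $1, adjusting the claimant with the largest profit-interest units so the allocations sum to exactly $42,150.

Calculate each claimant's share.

Tam: $19,454; Vance: $10,808; Orozco: $11,888

Combined profit-interest units = 18 + 10 + 11 = 39.
Raw shares: Tam 19,453.85; Vance 10,807.69; Orozco 11,888.46.
At nearest $1: Tam $19,454; Vance $10,808; Orozco $11,888. Sum = $42,150.
No rounding difference to absorb.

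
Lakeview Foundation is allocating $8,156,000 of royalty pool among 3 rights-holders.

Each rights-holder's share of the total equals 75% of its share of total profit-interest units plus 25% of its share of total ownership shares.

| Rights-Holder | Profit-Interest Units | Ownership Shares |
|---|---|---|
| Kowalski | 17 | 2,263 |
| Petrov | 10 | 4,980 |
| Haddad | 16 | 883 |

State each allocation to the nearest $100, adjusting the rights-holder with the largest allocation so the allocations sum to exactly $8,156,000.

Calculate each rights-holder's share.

Kowalski: $2,986,100 · Petrov: $2,672,200 · Haddad: $2,497,700

Profit-interest units total 43; ownership shares total 8,126.
Composite weights (75% profit-interest units + 25% ownership shares): Kowalski 0.3661; Petrov 0.3276; Haddad 0.3062.
Pro-rata amounts: Kowalski 2,986,187.50; Petrov 2,672,154.50; Haddad 2,497,658.00.
Rounded to nearest $100: Kowalski $2,986,200; Petrov $2,672,200; Haddad $2,497,700. Sum = $8,156,100.
Difference $8,156,000 − $8,156,100 = −$100 applied to largest allocation (Kowalski): Kowalski becomes $2,986,100.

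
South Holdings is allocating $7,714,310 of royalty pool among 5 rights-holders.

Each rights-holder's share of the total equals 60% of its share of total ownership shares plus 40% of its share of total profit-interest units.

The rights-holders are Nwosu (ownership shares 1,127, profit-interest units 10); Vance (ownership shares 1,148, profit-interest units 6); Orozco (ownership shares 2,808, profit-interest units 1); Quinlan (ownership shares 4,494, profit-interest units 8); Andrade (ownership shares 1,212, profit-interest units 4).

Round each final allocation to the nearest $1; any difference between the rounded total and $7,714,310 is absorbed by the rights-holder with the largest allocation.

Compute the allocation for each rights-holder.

Totals — ownership shares 10,789, profit-interest units 29.
Blended shares (60% ownership shares + 40% profit-interest units): Nwosu 0.2006; Vance 0.1466; Orozco 0.1700; Quinlan 0.3603; Andrade 0.1226.
Proportional shares: Nwosu 1,547,536.73; Vance 1,130,928.83; Orozco 1,311,063.60; Quinlan 2,779,203.94; Andrade 945,576.90.
At nearest $1: Nwosu $1,547,537; Vance $1,130,929; Orozco $1,311,064; Quinlan $2,779,204; Andrade $945,577. Sum = $7,714,311.
Difference $7,714,310 − $7,714,311 = −$1 applied to largest allocation (Quinlan): Quinlan becomes $2,779,203.

Nwosu: $1,547,537 · Vance: $1,130,929 · Orozco: $1,311,064 · Quinlan: $2,779,203 · Andrade: $945,577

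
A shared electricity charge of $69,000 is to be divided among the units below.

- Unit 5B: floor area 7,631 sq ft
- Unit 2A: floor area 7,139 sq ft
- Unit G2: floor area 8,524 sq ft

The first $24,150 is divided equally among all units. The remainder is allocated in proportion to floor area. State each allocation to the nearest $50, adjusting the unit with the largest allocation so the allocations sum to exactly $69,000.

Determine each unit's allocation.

First tranche $24,150 split equally: $8,050 each.
Remainder $44,850 by floor area (total 23,294): Unit 5B 14,692.64 → $14,700; Unit 2A 13,745.35 → $13,750; Unit G2 16,412.01 → $16,400.
Totals: Unit 5B $8,050 + $14,700 = $22,750; Unit 2A $8,050 + $13,750 = $21,800; Unit G2 $8,050 + $16,400 = $24,450.

Unit 5B: $22,750 | Unit 2A: $21,800 | Unit G2: $24,450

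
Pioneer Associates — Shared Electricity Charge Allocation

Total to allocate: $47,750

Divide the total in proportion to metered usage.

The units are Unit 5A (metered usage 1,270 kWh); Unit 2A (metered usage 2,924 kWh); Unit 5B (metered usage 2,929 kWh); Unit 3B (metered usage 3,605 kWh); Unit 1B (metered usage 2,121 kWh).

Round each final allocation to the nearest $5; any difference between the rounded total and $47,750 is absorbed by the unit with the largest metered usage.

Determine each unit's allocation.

Combined metered usage = 12,849.
Proportional shares: Unit 5A 1,270/12,849 × $47,750 = 4,719.63; Unit 2A 2,924/12,849 × $47,750 = 10,866.29; Unit 5B 2,929/12,849 × $47,750 = 10,884.87; Unit 3B 3,605/12,849 × $47,750 = 13,397.05; Unit 1B 2,121/12,849 × $47,750 = 7,882.15.
Rounded to nearest $5: Unit 5A $4,720; Unit 2A $10,865; Unit 5B $10,885; Unit 3B $13,395; Unit 1B $7,880. Sum = $47,745.
Difference $47,750 − $47,745 = +$5 applied to largest metered usage (Unit 3B): Unit 3B becomes $13,400.

Unit 5A: $4,720 · Unit 2A: $10,865 · Unit 5B: $10,885 · Unit 3B: $13,400 · Unit 1B: $7,880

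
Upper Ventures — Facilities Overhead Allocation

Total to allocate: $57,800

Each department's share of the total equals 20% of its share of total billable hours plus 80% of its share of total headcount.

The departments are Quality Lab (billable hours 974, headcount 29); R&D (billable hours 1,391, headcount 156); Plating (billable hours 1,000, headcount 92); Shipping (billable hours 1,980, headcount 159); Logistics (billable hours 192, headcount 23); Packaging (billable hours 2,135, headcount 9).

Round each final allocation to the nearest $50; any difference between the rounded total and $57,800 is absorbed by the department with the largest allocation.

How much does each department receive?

Billable hours total 7,672; headcount total 468.
Blended shares (20% billable hours + 80% headcount): Quality Lab 0.0750; R&D 0.3029; Plating 0.1833; Shipping 0.3234; Logistics 0.0443; Packaging 0.0710.
Unrounded shares: Quality Lab 4,332.90; R&D 17,509.26; Plating 10,596.69; Shipping 18,693.16; Logistics 2,561.78; Packaging 4,106.20.
At nearest $50: Quality Lab $4,350; R&D $17,500; Plating $10,600; Shipping $18,700; Logistics $2,550; Packaging $4,100. Sum = $57,800.
Sum already equals the total — no adjustment.

Quality Lab: $4,350 | R&D: $17,500 | Plating: $10,600 | Shipping: $18,700 | Logistics: $2,550 | Packaging: $4,100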